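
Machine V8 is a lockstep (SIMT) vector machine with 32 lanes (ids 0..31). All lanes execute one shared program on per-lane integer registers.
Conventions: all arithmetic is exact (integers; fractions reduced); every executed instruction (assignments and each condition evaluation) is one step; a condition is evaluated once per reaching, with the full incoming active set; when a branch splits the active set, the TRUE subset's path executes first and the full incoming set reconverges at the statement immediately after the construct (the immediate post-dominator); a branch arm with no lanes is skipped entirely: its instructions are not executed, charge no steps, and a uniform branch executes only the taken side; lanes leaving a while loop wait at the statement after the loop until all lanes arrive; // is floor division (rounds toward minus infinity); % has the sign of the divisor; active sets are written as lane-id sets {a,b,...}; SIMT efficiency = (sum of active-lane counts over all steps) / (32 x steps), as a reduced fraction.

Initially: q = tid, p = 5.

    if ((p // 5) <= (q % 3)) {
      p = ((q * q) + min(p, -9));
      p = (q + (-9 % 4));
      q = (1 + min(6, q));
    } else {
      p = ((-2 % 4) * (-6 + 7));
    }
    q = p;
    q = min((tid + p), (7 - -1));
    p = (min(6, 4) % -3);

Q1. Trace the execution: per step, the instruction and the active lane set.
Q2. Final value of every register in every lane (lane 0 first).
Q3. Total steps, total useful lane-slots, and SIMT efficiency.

step 0: eval ((p // 5) <= (q % 3))   {0,1,2,3,4,5,6,7,8,9,10,11,12,13,14,15,16,17,18,19,20,21,22,23,24,25,26,27,28,29,30,31}
step 1: p <- ((q * q) + min(p, -9))  {1,2,4,5,7,8,10,11,13,14,16,17,19,20,22,23,25,26,28,29,31}
step 2: p <- (q + (-9 % 4))          {1,2,4,5,7,8,10,11,13,14,16,17,19,20,22,23,25,26,28,29,31}
step 3: q <- (1 + min(6, q))         {1,2,4,5,7,8,10,11,13,14,16,17,19,20,22,23,25,26,28,29,31}
step 4: p <- ((-2 % 4) * (-6 + 7))   {0,3,6,9,12,15,18,21,24,27,30}
step 5: q <- p                       {0,1,2,3,4,5,6,7,8,9,10,11,12,13,14,15,16,17,18,19,20,21,22,23,24,25,26,27,28,29,30,31}
step 6: q <- min((tid + p), (7 - -1)) {0,1,2,3,4,5,6,7,8,9,10,11,12,13,14,15,16,17,18,19,20,21,22,23,24,25,26,27,28,29,30,31}
step 7: p <- (min(6, 4) % -3)        {0,1,2,3,4,5,6,7,8,9,10,11,12,13,14,15,16,17,18,19,20,21,22,23,24,25,26,27,28,29,30,31}

Answer: 8 steps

q: 2,5,7,5,8,8,8,8,8,8,8,8,8,8,8,8,8,8,8,8,8,8,8,8,8,8,8,8,8,8,8,8
p: -2,-2,-2,-2,-2,-2,-2,-2,-2,-2,-2,-2,-2,-2,-2,-2,-2,-2,-2,-2,-2,-2,-2,-2,-2,-2,-2,-2,-2,-2,-2,-2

steps = 8; useful = 202; efficiency = 202/256 = 101/128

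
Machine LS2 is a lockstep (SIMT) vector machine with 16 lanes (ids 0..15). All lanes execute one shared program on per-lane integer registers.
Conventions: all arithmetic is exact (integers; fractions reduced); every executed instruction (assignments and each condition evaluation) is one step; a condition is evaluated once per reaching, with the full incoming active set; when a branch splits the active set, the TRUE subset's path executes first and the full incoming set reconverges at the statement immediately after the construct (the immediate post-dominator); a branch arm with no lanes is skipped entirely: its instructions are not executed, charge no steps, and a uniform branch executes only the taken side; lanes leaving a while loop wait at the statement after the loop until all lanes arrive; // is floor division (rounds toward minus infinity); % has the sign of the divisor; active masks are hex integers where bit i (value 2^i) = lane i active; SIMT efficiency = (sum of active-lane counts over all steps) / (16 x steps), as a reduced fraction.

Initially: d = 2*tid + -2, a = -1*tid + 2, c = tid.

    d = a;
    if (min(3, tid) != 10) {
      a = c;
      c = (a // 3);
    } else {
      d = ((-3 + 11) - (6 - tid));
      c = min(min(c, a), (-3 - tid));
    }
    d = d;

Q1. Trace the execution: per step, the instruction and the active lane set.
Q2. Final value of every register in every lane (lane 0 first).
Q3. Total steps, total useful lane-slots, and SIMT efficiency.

step 0: d <- a                       0xffff
step 1: eval (min(3, tid) != 10)     0xffff
step 2: a <- c                       0xffff
step 3: c <- (a // 3)                0xffff
step 4: d <- d                       0xffff

Answer: 5 steps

d: 2,1,0,-1,-2,-3,-4,-5,-6,-7,-8,-9,-10,-11,-12,-13
a: 0,1,2,3,4,5,6,7,8,9,10,11,12,13,14,15
c: 0,0,0,1,1,1,2,2,2,3,3,3,4,4,4,5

steps = 5; useful = 80; efficiency = 80/80 = 1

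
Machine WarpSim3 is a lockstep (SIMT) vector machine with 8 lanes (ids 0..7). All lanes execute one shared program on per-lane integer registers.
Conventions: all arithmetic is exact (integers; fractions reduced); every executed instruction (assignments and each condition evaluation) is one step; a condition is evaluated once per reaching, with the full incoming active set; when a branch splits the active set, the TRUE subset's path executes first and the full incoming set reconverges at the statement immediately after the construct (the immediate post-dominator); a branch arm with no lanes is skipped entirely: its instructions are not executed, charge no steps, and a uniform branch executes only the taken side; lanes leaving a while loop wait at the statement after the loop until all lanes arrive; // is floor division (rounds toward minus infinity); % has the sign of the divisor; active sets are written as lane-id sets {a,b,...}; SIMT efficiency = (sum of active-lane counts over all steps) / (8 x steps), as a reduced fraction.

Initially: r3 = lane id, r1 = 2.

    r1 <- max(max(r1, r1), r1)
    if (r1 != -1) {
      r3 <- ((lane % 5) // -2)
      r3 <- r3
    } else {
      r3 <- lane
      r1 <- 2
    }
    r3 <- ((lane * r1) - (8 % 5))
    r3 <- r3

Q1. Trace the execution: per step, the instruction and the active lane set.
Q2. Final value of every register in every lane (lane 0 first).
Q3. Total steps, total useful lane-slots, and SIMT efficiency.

step 0: r1 <- max(max(r1, r1), r1)   {0,1,2,3,4,5,6,7}
step 1: eval (r1 != -1)              {0,1,2,3,4,5,6,7}
step 2: r3 <- ((lane % 5) // -2)     {0,1,2,3,4,5,6,7}
step 3: r3 <- r3                     {0,1,2,3,4,5,6,7}
step 4: r3 <- ((lane * r1) - (8 % 5)) {0,1,2,3,4,5,6,7}
step 5: r3 <- r3                     {0,1,2,3,4,5,6,7}

Answer: 6 steps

r3: -3,-1,1,3,5,7,9,11
r1: 2,2,2,2,2,2,2,2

steps = 6; useful = 48; efficiency = 48/48 = 1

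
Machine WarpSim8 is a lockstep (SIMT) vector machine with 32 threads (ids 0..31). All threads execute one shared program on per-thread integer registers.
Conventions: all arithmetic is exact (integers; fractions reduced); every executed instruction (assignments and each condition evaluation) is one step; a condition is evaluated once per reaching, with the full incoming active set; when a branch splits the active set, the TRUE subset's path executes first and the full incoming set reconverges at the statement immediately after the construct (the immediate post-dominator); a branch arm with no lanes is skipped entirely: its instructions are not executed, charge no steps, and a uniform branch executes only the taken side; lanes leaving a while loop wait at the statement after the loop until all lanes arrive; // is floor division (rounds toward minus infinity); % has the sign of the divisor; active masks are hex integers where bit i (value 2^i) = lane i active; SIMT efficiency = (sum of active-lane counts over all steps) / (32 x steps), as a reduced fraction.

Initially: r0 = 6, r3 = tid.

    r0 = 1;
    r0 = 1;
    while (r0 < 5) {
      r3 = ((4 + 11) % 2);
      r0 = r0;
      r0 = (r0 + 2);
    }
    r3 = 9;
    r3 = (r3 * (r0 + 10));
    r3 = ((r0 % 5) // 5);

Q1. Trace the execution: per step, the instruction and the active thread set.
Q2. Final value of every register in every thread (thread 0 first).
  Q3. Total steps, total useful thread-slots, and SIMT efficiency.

step 0: r0 <- 1                      0xffffffff
step 1: r0 <- 1                      0xffffffff
step 2: eval (r0 < 5)                0xffffffff
step 3: r3 <- ((4 + 11) % 2)         0xffffffff
step 4: r0 <- r0                     0xffffffff
step 5: r0 <- (r0 + 2)               0xffffffff
step 6: eval (r0 < 5)                0xffffffff
step 7: r3 <- ((4 + 11) % 2)         0xffffffff
step 8: r0 <- r0                     0xffffffff
step 9: r0 <- (r0 + 2)               0xffffffff
step 10: eval (r0 < 5)                0xffffffff
step 11: r3 <- 9                      0xffffffff
step 12: r3 <- (r3 * (r0 + 10))       0xffffffff
step 13: r3 <- ((r0 % 5) // 5)        0xffffffff

Answer: 14 steps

r0: 5,5,5,5,5,5,5,5,5,5,5,5,5,5,5,5,5,5,5,5,5,5,5,5,5,5,5,5,5,5,5,5
r3: 0,0,0,0,0,0,0,0,0,0,0,0,0,0,0,0,0,0,0,0,0,0,0,0,0,0,0,0,0,0,0,0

steps = 14; useful = 448; efficiency = 448/448 = 1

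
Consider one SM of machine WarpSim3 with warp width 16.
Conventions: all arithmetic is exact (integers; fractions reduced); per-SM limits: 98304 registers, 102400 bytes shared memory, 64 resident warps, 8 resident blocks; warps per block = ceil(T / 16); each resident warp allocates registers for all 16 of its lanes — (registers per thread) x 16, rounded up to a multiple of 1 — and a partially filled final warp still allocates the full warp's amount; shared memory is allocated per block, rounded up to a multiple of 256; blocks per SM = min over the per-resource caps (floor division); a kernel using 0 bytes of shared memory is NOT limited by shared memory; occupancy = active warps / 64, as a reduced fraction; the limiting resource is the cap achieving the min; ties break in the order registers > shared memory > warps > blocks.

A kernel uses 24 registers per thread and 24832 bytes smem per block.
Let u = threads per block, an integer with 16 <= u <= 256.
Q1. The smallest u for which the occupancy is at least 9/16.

Answer: u = 129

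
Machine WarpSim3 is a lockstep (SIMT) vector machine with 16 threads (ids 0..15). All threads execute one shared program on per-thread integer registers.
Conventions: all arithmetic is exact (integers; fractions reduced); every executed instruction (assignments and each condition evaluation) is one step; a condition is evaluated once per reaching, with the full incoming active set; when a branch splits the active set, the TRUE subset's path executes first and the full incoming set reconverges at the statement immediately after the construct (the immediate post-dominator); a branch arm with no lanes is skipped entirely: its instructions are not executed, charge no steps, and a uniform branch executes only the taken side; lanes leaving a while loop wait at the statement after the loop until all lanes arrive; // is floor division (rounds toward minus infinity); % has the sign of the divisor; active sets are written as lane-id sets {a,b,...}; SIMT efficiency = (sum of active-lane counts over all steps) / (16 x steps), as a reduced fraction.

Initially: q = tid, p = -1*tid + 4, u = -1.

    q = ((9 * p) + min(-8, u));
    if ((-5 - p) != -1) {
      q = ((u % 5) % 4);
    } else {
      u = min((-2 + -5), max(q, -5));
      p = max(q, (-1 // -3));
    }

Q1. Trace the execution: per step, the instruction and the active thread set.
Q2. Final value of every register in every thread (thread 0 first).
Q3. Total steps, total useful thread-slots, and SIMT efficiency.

step 0: q <- ((9 * p) + min(-8, u))  {0,1,2,3,4,5,6,7,8,9,10,11,12,13,14,15}
step 1: eval ((-5 - p) != -1)        {0,1,2,3,4,5,6,7,8,9,10,11,12,13,14,15}
step 2: q <- ((u % 5) % 4)           {0,1,2,3,4,5,6,7,9,10,11,12,13,14,15}
step 3: u <- min((-2 + -5), max(q, -5)) {8}
step 4: p <- max(q, (-1 // -3))      {8}

Answer: 5 steps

q: 0,0,0,0,0,0,0,0,-44,0,0,0,0,0,0,0
p: 4,3,2,1,0,-1,-2,-3,0,-5,-6,-7,-8,-9,-10,-11
u: -1,-1,-1,-1,-1,-1,-1,-1,-7,-1,-1,-1,-1,-1,-1,-1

steps = 5; useful = 49; efficiency = 49/80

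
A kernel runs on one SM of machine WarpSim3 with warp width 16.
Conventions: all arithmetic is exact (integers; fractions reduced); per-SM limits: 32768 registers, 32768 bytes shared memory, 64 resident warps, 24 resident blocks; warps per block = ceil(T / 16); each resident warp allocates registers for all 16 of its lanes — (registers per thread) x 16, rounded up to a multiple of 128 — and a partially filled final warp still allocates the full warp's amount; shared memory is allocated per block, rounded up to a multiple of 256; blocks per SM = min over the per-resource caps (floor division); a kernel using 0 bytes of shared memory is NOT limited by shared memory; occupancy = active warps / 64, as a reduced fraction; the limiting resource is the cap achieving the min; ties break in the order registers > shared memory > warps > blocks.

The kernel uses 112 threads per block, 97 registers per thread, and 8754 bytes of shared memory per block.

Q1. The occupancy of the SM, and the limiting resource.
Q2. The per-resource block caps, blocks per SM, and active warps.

Answer: occupancy 7/32, limited by registers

registers: 2 blocks
shared memory: 3 blocks
warps: 9 blocks
blocks: 24 blocks

Answer: 2 blocks, 14 active warps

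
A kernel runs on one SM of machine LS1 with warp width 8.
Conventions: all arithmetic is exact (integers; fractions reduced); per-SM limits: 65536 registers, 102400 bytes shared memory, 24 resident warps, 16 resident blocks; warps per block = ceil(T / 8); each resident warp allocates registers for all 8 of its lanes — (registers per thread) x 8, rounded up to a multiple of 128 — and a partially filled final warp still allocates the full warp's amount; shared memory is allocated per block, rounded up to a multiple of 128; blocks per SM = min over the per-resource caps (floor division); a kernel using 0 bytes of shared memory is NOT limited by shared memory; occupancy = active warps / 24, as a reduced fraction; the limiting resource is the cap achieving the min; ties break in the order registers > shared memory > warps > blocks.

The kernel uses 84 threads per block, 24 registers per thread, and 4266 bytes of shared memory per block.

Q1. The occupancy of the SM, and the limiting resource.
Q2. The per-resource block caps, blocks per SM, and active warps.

Answer: occupancy 11/12, limited by warps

registers: 23 blocks
shared memory: 23 blocks
warps: 2 blocks
blocks: 16 blocks

Answer: 2 blocks, 22 active warps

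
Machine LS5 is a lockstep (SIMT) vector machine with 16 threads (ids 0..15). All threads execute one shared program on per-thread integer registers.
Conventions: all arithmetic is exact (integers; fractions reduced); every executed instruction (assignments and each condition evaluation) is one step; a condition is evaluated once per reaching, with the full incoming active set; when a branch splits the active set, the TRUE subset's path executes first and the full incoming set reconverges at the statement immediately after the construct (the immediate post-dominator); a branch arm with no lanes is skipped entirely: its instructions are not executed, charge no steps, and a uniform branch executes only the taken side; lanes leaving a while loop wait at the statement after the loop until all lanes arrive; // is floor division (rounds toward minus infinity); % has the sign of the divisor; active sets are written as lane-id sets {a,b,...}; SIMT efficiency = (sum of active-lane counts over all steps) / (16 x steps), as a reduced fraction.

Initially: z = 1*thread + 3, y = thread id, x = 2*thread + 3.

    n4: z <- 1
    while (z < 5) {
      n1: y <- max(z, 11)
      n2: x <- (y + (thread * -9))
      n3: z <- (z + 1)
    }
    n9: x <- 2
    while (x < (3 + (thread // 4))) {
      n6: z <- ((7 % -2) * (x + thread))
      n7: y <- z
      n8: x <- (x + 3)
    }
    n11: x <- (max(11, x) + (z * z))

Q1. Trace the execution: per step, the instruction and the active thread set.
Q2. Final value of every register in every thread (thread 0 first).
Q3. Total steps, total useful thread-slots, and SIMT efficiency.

step 0: z <- 1                       {0,1,2,3,4,5,6,7,8,9,10,11,12,13,14,15}
step 1: eval (z < 5)                 {0,1,2,3,4,5,6,7,8,9,10,11,12,13,14,15}
step 2: y <- max(z, 11)              {0,1,2,3,4,5,6,7,8,9,10,11,12,13,14,15}
step 3: x <- (y + (thread * -9))     {0,1,2,3,4,5,6,7,8,9,10,11,12,13,14,15}
step 4: z <- (z + 1)                 {0,1,2,3,4,5,6,7,8,9,10,11,12,13,14,15}
step 5: eval (z < 5)                 {0,1,2,3,4,5,6,7,8,9,10,11,12,13,14,15}
step 6: y <- max(z, 11)              {0,1,2,3,4,5,6,7,8,9,10,11,12,13,14,15}
step 7: x <- (y + (thread * -9))     {0,1,2,3,4,5,6,7,8,9,10,11,12,13,14,15}
step 8: z <- (z + 1)                 {0,1,2,3,4,5,6,7,8,9,10,11,12,13,14,15}
step 9: eval (z < 5)                 {0,1,2,3,4,5,6,7,8,9,10,11,12,13,14,15}
step 10: y <- max(z, 11)              {0,1,2,3,4,5,6,7,8,9,10,11,12,13,14,15}
step 11: x <- (y + (thread * -9))     {0,1,2,3,4,5,6,7,8,9,10,11,12,13,14,15}
step 12: z <- (z + 1)                 {0,1,2,3,4,5,6,7,8,9,10,11,12,13,14,15}
step 13: eval (z < 5)                 {0,1,2,3,4,5,6,7,8,9,10,11,12,13,14,15}
step 14: y <- max(z, 11)              {0,1,2,3,4,5,6,7,8,9,10,11,12,13,14,15}
step 15: x <- (y + (thread * -9))     {0,1,2,3,4,5,6,7,8,9,10,11,12,13,14,15}
step 16: z <- (z + 1)                 {0,1,2,3,4,5,6,7,8,9,10,11,12,13,14,15}
step 17: eval (z < 5)                 {0,1,2,3,4,5,6,7,8,9,10,11,12,13,14,15}
step 18: x <- 2                       {0,1,2,3,4,5,6,7,8,9,10,11,12,13,14,15}
step 19: eval (x < (3 + (thread // 4))) {0,1,2,3,4,5,6,7,8,9,10,11,12,13,14,15}
step 20: z <- ((7 % -2) * (x + thread)) {0,1,2,3,4,5,6,7,8,9,10,11,12,13,14,15}
step 21: y <- z                       {0,1,2,3,4,5,6,7,8,9,10,11,12,13,14,15}
step 22: x <- (x + 3)                 {0,1,2,3,4,5,6,7,8,9,10,11,12,13,14,15}
step 23: eval (x < (3 + (thread // 4))) {0,1,2,3,4,5,6,7,8,9,10,11,12,13,14,15}
step 24: z <- ((7 % -2) * (x + thread)) {12,13,14,15}
step 25: y <- z                       {12,13,14,15}
step 26: x <- (x + 3)                 {12,13,14,15}
step 27: eval (x < (3 + (thread // 4))) {12,13,14,15}
step 28: x <- (max(11, x) + (z * z))  {0,1,2,3,4,5,6,7,8,9,10,11,12,13,14,15}

Answer: 29 steps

z: -2,-3,-4,-5,-6,-7,-8,-9,-10,-11,-12,-13,-17,-18,-19,-20
y: -2,-3,-4,-5,-6,-7,-8,-9,-10,-11,-12,-13,-17,-18,-19,-20
x: 15,20,27,36,47,60,75,92,111,132,155,180,300,335,372,411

steps = 29; useful = 416; efficiency = 416/464 = 26/29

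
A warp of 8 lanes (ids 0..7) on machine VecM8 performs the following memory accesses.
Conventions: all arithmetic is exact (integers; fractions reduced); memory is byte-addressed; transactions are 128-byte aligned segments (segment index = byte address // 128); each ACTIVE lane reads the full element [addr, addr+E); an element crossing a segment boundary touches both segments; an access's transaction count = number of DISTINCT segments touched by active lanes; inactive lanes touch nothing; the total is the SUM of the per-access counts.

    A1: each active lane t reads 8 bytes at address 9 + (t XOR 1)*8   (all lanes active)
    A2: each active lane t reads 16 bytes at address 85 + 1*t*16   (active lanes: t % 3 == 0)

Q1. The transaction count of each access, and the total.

A1: 1 transaction
A2: 2 transactions

Answer: 1,2; total 3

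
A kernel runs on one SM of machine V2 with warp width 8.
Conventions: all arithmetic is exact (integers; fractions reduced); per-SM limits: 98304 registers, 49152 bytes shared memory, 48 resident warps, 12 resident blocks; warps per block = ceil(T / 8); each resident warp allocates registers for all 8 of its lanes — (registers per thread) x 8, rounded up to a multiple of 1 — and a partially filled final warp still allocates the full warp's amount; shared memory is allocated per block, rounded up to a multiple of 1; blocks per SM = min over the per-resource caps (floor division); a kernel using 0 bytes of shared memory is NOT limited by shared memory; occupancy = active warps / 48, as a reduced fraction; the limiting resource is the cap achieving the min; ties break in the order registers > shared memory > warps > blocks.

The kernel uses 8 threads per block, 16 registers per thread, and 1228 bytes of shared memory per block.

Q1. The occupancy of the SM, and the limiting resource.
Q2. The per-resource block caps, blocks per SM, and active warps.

Answer: occupancy 1/4, limited by blocks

registers: 768 blocks
shared memory: 40 blocks
warps: 48 blocks
blocks: 12 blocks

Answer: 12 blocks, 12 active warps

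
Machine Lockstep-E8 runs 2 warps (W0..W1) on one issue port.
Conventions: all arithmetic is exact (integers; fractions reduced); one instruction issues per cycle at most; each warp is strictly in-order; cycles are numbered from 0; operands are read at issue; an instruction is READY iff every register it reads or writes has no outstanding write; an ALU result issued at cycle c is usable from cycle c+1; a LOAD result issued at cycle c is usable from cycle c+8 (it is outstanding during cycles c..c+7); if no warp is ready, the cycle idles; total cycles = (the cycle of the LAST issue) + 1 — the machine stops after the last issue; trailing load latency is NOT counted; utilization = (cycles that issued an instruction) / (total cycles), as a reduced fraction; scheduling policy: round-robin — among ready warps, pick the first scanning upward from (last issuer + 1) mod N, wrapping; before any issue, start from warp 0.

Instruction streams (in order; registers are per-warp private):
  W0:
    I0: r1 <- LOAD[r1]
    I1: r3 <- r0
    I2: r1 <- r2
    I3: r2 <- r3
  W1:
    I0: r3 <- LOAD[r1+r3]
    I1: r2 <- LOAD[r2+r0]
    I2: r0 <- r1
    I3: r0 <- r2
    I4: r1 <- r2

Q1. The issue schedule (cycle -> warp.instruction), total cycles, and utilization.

cycle 0: W0.I0
cycle 1: W1.I0
cycle 2: W0.I1
cycle 3: W1.I1
cycle 4: W1.I2
cycle 5: idle
cycle 6: idle
cycle 7: idle
cycle 8: W0.I2
cycle 9: W0.I3
cycle 10: idle
cycle 11: W1.I3
cycle 12: W1.I4

Answer: 13 cycles, utilization 9/13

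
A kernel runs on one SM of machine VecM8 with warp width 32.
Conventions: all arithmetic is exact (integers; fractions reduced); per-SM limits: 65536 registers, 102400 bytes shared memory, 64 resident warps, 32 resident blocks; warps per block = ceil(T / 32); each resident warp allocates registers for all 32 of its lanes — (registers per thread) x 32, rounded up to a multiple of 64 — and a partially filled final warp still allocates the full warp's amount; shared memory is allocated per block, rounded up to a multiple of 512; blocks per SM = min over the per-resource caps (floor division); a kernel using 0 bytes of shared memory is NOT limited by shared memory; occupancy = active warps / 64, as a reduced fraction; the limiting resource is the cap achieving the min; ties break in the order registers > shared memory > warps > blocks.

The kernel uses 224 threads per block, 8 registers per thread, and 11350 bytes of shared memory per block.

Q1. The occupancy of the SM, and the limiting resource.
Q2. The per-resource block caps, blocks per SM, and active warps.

Answer: occupancy 7/8, limited by shared memory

registers: 36 blocks
shared memory: 8 blocks
warps: 9 blocks
blocks: 32 blocks

Answer: 8 blocks, 56 active warps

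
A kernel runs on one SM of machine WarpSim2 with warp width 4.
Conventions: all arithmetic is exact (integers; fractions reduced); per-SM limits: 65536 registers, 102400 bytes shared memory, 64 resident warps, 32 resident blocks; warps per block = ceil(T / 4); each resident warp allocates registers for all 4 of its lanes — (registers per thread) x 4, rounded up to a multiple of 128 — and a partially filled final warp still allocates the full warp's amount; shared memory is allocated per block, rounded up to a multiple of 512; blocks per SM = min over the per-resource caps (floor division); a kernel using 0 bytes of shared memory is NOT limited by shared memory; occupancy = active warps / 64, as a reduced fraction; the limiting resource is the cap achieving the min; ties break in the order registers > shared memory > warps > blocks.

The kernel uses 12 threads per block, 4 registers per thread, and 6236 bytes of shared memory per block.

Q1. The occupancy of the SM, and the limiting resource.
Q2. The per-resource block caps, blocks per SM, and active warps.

Answer: occupancy 45/64, limited by shared memory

registers: 170 blocks
shared memory: 15 blocks
warps: 21 blocks
blocks: 32 blocks

Answer: 15 blocks, 45 active warps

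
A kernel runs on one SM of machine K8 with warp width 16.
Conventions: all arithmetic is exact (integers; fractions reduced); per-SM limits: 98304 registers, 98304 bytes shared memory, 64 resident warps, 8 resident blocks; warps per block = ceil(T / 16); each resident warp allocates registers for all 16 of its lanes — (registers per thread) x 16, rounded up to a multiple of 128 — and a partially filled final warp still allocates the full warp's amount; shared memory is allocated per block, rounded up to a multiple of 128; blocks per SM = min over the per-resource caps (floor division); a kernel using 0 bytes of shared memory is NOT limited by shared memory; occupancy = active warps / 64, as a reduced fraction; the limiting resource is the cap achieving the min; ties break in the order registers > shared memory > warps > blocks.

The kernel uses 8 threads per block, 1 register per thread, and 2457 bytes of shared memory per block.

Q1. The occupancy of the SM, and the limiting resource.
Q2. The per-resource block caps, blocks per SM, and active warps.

Answer: occupancy 1/8, limited by blocks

registers: 768 blocks
shared memory: 38 blocks
warps: 64 blocks
blocks: 8 blocks

Answer: 8 blocks, 8 active warps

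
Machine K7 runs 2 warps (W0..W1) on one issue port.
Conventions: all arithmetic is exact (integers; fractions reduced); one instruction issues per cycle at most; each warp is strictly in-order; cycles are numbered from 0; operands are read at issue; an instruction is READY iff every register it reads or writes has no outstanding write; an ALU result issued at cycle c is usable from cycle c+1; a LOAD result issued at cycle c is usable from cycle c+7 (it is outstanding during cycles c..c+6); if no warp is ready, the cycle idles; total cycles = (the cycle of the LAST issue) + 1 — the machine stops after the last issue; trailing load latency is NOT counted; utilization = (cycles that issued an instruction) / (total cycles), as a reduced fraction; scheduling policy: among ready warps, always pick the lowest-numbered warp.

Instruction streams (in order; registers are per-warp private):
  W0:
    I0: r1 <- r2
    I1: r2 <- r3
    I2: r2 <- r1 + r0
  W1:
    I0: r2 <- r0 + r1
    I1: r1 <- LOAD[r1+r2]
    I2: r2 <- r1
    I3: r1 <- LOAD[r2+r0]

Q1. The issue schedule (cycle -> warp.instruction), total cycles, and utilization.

cycle 0: W0.I0
cycle 1: W0.I1
cycle 2: W0.I2
cycle 3: W1.I0
cycle 4: W1.I1
cycle 5: idle
cycle 6: idle
cycle 7: idle
cycle 8: idle
cycle 9: idle
cycle 10: idle
cycle 11: W1.I2
cycle 12: W1.I3

Answer: 13 cycles, utilization 7/13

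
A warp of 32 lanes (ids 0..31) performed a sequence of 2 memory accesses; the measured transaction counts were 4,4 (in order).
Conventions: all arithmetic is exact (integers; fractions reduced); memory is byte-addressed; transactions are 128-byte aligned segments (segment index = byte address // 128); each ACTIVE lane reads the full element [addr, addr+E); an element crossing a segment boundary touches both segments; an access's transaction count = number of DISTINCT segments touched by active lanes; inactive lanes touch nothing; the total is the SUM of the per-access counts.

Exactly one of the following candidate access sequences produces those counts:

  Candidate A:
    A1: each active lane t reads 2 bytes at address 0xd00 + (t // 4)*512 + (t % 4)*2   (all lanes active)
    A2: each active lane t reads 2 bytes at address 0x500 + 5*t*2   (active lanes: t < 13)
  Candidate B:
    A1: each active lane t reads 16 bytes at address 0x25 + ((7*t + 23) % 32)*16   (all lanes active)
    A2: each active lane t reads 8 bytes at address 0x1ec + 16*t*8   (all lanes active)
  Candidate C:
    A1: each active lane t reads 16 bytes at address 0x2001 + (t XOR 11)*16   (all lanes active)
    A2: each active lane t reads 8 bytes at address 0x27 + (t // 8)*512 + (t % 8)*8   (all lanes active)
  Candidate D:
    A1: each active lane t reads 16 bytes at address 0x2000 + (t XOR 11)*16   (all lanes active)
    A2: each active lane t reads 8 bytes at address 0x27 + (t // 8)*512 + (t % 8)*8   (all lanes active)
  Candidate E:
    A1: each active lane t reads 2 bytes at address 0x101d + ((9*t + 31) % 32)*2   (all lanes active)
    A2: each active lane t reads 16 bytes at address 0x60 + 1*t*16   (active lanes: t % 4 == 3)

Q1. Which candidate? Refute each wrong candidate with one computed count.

A: A1 gives 8 transactions, not 4
B: A1 gives 5 transactions, not 4
C: A1 gives 5 transactions, not 4
E: A1 gives 1 transaction, not 4
D: all counts match (4,4)

Answer: D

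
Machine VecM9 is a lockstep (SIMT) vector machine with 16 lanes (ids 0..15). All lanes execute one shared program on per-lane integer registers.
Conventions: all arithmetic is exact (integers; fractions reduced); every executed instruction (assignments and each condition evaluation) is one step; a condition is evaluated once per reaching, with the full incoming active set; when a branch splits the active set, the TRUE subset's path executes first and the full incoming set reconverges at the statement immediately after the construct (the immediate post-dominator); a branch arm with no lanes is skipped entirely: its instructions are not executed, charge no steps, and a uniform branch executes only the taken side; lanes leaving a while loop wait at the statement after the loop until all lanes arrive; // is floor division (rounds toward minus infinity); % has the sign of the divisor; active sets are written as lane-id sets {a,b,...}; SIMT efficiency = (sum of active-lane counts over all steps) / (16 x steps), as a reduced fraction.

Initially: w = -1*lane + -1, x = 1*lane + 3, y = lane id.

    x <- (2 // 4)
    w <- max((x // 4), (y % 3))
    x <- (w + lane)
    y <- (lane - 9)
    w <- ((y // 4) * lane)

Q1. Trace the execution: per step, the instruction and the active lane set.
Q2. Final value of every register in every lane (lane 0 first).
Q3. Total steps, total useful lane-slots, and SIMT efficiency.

step 0: x <- (2 // 4)                {0,1,2,3,4,5,6,7,8,9,10,11,12,13,14,15}
step 1: w <- max((x // 4), (y % 3))  {0,1,2,3,4,5,6,7,8,9,10,11,12,13,14,15}
step 2: x <- (w + lane)              {0,1,2,3,4,5,6,7,8,9,10,11,12,13,14,15}
step 3: y <- (lane - 9)              {0,1,2,3,4,5,6,7,8,9,10,11,12,13,14,15}
step 4: w <- ((y // 4) * lane)       {0,1,2,3,4,5,6,7,8,9,10,11,12,13,14,15}

Answer: 5 steps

w: 0,-2,-4,-6,-8,-5,-6,-7,-8,0,0,0,0,13,14,15
x: 0,2,4,3,5,7,6,8,10,9,11,13,12,14,16,15
y: -9,-8,-7,-6,-5,-4,-3,-2,-1,0,1,2,3,4,5,6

steps = 5; useful = 80; efficiency = 80/80 = 1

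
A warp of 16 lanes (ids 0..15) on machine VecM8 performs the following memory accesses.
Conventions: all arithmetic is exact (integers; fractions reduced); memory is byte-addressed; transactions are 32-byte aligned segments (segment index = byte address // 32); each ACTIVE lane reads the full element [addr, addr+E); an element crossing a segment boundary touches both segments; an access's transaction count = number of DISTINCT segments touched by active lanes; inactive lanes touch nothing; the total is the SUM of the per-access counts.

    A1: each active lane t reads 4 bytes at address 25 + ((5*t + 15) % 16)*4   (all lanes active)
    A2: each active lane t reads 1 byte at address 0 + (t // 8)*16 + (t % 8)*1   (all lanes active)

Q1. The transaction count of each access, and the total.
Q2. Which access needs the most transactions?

A1: 3 transactions
A2: 1 transaction

Answer: 3,1; total 4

Answer: A1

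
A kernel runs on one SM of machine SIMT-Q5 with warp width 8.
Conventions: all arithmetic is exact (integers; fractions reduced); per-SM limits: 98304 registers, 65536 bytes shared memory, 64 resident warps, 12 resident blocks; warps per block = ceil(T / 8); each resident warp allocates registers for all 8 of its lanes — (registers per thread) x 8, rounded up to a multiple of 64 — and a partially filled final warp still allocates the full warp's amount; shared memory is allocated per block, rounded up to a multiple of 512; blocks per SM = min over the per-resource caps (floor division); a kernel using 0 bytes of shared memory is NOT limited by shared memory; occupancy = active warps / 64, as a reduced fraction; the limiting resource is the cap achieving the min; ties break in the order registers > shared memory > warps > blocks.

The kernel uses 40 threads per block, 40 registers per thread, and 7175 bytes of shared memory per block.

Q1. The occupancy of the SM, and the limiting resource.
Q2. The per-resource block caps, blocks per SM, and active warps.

Answer: occupancy 5/8, limited by shared memory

registers: 61 blocks
shared memory: 8 blocks
warps: 12 blocks
blocks: 12 blocks

Answer: 8 blocks, 40 active warps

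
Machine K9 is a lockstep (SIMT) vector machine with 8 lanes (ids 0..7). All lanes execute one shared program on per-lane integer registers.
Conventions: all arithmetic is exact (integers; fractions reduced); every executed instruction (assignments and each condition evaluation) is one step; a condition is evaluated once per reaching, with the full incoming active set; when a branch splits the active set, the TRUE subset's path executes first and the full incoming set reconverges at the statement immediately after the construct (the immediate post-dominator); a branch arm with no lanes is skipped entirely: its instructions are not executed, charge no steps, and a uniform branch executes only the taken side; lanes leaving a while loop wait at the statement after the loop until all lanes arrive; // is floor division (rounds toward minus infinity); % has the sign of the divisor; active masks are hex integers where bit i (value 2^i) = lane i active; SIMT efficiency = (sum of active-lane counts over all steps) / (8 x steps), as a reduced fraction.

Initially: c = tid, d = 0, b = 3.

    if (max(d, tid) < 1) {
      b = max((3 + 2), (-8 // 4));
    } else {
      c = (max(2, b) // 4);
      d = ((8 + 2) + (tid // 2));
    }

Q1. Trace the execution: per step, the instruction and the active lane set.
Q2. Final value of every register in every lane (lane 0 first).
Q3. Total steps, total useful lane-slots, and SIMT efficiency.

step 0: eval (max(d, tid) < 1)       0xff
step 1: b <- max((3 + 2), (-8 // 4)) 0x01
step 2: c <- (max(2, b) // 4)        0xfe
step 3: d <- ((8 + 2) + (tid // 2))  0xfe

Answer: 4 steps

c: 0,0,0,0,0,0,0,0
d: 0,10,11,11,12,12,13,13
b: 5,3,3,3,3,3,3,3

steps = 4; useful = 23; efficiency = 23/32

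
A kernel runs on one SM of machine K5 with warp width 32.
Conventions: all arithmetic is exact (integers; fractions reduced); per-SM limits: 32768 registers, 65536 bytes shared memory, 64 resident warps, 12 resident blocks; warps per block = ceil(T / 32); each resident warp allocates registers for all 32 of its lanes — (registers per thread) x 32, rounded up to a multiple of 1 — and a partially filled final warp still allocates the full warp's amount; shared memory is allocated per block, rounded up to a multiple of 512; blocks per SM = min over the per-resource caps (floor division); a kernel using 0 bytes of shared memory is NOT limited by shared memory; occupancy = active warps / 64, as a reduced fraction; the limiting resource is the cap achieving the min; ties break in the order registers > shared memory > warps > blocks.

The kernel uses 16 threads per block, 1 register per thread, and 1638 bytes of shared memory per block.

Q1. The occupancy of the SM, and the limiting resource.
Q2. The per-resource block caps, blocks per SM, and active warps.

Answer: occupancy 3/16, limited by blocks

registers: 1024 blocks
shared memory: 32 blocks
warps: 64 blocks
blocks: 12 blocks

Answer: 12 blocks, 12 active warps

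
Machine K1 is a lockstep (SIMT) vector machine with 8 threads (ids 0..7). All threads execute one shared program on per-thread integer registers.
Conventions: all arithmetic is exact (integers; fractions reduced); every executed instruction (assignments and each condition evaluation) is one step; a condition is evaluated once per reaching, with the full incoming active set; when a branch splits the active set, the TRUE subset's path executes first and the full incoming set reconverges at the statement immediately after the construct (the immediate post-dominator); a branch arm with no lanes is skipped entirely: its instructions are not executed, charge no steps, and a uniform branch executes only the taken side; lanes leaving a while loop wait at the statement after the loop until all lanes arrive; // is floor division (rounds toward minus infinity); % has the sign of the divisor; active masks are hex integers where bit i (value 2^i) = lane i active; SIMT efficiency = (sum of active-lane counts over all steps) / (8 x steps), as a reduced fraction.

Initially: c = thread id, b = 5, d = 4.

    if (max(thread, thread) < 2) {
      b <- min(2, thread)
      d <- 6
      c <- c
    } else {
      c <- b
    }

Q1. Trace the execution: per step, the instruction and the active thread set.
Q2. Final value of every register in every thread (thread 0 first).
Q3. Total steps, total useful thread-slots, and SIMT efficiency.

step 0: eval (max(thread, thread) < 2) 0xff
step 1: b <- min(2, thread)          0x03
step 2: d <- 6                       0x03
step 3: c <- c                       0x03
step 4: c <- b                       0xfc

Answer: 5 steps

c: 0,1,5,5,5,5,5,5
b: 0,1,5,5,5,5,5,5
d: 6,6,4,4,4,4,4,4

steps = 5; useful = 20; efficiency = 20/40 = 1/2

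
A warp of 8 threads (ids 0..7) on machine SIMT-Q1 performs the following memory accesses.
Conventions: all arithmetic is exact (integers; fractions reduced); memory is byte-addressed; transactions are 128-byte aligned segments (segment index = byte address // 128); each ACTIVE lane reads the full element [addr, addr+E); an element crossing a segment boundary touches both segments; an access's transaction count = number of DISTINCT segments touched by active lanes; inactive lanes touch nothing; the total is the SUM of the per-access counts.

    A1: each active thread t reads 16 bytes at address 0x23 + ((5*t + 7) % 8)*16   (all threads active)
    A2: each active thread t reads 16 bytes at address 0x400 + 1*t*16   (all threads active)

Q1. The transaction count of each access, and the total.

A1: 2 transactions
A2: 1 transaction

Answer: 2,1; total 3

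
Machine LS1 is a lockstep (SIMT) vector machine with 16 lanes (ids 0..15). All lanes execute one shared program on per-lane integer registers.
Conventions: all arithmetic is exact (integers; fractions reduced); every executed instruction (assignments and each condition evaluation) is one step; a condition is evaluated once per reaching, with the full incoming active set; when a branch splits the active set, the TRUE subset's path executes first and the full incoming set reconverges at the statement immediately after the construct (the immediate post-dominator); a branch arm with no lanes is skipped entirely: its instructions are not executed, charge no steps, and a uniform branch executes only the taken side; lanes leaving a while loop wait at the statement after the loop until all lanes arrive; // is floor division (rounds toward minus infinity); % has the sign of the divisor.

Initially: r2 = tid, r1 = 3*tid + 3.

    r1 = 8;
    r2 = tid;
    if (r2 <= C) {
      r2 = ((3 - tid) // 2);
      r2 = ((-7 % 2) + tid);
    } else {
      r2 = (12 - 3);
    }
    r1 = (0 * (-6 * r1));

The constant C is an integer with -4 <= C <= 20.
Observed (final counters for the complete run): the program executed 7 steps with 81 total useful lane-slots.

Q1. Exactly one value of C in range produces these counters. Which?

Answer: C = 0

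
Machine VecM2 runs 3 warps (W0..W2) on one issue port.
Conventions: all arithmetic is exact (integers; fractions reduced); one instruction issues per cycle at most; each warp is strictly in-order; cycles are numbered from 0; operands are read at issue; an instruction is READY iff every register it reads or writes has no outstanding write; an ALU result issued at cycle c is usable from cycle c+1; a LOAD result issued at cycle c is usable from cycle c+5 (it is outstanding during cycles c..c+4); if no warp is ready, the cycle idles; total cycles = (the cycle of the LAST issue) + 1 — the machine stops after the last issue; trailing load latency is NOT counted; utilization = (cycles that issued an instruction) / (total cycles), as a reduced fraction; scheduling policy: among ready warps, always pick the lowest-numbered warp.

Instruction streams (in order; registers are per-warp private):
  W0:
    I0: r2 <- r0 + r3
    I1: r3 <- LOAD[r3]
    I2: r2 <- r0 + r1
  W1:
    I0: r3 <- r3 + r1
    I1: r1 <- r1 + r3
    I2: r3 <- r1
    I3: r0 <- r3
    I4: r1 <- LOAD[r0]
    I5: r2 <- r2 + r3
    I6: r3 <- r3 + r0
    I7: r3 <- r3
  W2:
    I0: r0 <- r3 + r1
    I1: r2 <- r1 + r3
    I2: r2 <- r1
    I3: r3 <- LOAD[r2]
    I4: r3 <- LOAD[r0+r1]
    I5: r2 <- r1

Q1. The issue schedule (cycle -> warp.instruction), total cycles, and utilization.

cycle 0: W0.I0
cycle 1: W0.I1
cycle 2: W0.I2
cycle 3: W1.I0
cycle 4: W1.I1
cycle 5: W1.I2
cycle 6: W1.I3
cycle 7: W1.I4
cycle 8: W1.I5
cycle 9: W1.I6
cycle 10: W1.I7
cycle 11: W2.I0
cycle 12: W2.I1
cycle 13: W2.I2
cycle 14: W2.I3
cycle 15: idle
cycle 16: idle
cycle 17: idle
cycle 18: idle
cycle 19: W2.I4
cycle 20: W2.I5

Answer: 21 cycles, utilization 17/21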